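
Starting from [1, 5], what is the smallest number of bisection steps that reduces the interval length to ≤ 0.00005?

17

Width after n steps is 4/2^n. Need 2^n ≥ 4/0.00005 = 80000.
2^16 = 65536 < 80000 ≤ 2^17 = 131072, so n = 17.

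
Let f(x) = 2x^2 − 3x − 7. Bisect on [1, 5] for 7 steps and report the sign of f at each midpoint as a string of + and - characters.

+---+++

midpoint 3: f = 2 > 0 → [1, 3]
midpoint 2: f = -5 < 0 → [2, 3]
midpoint 2.5: f = -2 < 0 → [2.5, 3]
midpoint 2.75: f = -0.125 < 0 → [2.75, 3]
midpoint 2.875: f = 0.9062 > 0 → [2.75, 2.875]
midpoint 2.8125: f = 0.3828 > 0 → [2.75, 2.8125]
midpoint 2.78125: f = 0.127 > 0 → [2.75, 2.78125]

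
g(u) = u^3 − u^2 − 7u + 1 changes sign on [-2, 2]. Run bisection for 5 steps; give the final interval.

u = 0 gives g = 1, positive; keep [0, 2]
u = 1 gives g = -6, negative; keep [0, 1]
u = 0.5 gives g = -2.625, negative; keep [0, 0.5]
u = 0.25 gives g = -0.7969, negative; keep [0, 0.25]
u = 0.125 gives g = 0.1113, positive; keep [0.125, 0.25]

[0.125, 0.25]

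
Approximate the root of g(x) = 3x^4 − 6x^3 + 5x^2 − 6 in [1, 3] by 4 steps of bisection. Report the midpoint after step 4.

1.375

x = 2 gives g = 14, positive; keep [1, 2]
x = 1.5 gives g = 0.1875, positive; keep [1, 1.5]
x = 1.25 gives g = -2.582031, negative; keep [1.25, 1.5]
x = 1.375 gives g = -1.4211, negative; keep [1.375, 1.5]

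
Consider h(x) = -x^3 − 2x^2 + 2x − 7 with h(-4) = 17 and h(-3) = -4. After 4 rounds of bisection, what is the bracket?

m = -3.5, h(m) = 4.375 (+); new bracket [-3.5, -3]
m = -3.25, h(m) = -0.296875 (−); new bracket [-3.5, -3.25]
m = -3.375, h(m) = 1.912109 (+); new bracket [-3.375, -3.25]
m = -3.3125, h(m) = 0.7766 (+); new bracket [-3.3125, -3.25]

[-3.3125, -3.25]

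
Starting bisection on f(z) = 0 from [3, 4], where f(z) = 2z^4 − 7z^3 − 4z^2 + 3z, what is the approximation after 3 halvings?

3.875

m = 3.5, f(m) = -38.5 (−); new bracket [3.5, 4]
m = 3.75, f(m) = -18.632812 (−); new bracket [3.75, 4]
m = 3.875, f(m) = -4.79834 (−); new bracket [3.875, 4]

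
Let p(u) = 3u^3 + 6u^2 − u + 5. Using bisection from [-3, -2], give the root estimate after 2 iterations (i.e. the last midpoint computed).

m = -2.5, p(m) = -1.875 (−); new bracket [-2.5, -2]
m = -2.25, p(m) = 3.453125 (+); new bracket [-2.5, -2.25]

-2.25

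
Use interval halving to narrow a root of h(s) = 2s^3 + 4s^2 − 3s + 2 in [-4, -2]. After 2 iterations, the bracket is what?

h(-3) = -7 < 0, so the root lies in [-3, -2]
h(-2.5) = 3.25 > 0, so the root lies in [-3, -2.5]

[-3, -2.5]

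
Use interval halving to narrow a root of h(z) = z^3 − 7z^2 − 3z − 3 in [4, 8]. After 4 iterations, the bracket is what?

[7.25, 7.5]

midpoint 6: h = -57 < 0 → [6, 8]
midpoint 7: h = -24 < 0 → [7, 8]
midpoint 7.5: h = 2.625 > 0 → [7, 7.5]
midpoint 7.25: h = -11.6094 < 0 → [7.25, 7.5]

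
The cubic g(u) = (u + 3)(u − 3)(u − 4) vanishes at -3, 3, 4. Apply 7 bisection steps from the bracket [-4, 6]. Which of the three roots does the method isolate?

m = 1, g(m) = 24 (+); new bracket [-4, 1]
m = -1.5, g(m) = 37.125 (+); new bracket [-4, -1.5]
m = -2.75, g(m) = 9.703125 (+); new bracket [-4, -2.75]
m = -3.375, g(m) = -17.6309 (−); new bracket [-3.375, -2.75]
m = -3.0625, g(m) = -2.676 (−); new bracket [-3.0625, -2.75]
m = -2.90625, g(m) = 3.8241 (+); new bracket [-3.0625, -2.90625]
m = -2.984375, g(m) = 0.6531 (+); new bracket [-3.0625, -2.984375]

-3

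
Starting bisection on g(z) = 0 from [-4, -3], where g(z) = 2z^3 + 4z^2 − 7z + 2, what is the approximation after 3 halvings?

z = -3.5 gives g = -10.25, negative; keep [-3.5, -3]
z = -3.25 gives g = -1.65625, negative; keep [-3.25, -3]
z = -3.125 gives g = 1.902344, positive; keep [-3.25, -3.125]

-3.125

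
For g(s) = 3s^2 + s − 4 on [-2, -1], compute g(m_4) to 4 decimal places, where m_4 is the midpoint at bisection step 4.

-0.1445

m = -1.5, g(m) = 1.25 (+); new bracket [-1.5, -1]
m = -1.25, g(m) = -0.5625 (−); new bracket [-1.5, -1.25]
m = -1.375, g(m) = 0.296875 (+); new bracket [-1.375, -1.25]
m = -1.3125, g(m) = -0.1445 (−); new bracket [-1.375, -1.3125]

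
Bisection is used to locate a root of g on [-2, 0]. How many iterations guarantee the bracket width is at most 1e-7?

25

Width after n steps is 2/2^n. Need 2^n ≥ 2/1e-7 = 20000000.
2^24 = 16777216 < 20000000 ≤ 2^25 = 33554432, so n = 25.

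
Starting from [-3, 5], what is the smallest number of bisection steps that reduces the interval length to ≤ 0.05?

Width after n steps is 8/2^n. Need 2^n ≥ 8/0.05 = 160.
2^7 = 128 < 160 ≤ 2^8 = 256, so n = 8.

8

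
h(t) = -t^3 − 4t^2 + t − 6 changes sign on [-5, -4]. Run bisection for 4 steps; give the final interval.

[-4.5625, -4.5]

h(-4.5) = -0.375 < 0, so the root lies in [-5, -4.5]
h(-4.75) = 6.171875 > 0, so the root lies in [-4.75, -4.5]
h(-4.625) = 2.744141 > 0, so the root lies in [-4.625, -4.5]
h(-4.5625) = 1.1467 > 0, so the root lies in [-4.5625, -4.5]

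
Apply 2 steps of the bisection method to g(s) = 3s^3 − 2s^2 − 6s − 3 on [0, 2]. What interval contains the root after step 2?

m = 1, g(m) = -8 (−); new bracket [1, 2]
m = 1.5, g(m) = -6.375 (−); new bracket [1.5, 2]

[1.5, 2]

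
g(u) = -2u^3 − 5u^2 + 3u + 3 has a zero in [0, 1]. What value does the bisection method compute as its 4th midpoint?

0.9375

midpoint 0.5: g = 3 > 0 → [0.5, 1]
midpoint 0.75: g = 1.59375 > 0 → [0.75, 1]
midpoint 0.875: g = 0.457031 > 0 → [0.875, 1]
midpoint 0.9375: g = -0.23 < 0 → [0.875, 0.9375]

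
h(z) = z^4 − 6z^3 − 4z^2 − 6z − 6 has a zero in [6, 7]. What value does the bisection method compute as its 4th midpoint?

m = 6.5, h(m) = -76.6875 (−); new bracket [6.5, 7]
m = 6.75, h(m) = 1.910156 (+); new bracket [6.5, 6.75]
m = 6.625, h(m) = -39.577881 (−); new bracket [6.625, 6.75]
m = 6.6875, h(m) = -19.3962 (−); new bracket [6.6875, 6.75]

6.6875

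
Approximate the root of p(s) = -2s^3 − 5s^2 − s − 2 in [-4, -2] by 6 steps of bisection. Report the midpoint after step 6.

-2.46875

midpoint -3: p = 10 > 0 → [-3, -2]
midpoint -2.5: p = 0.5 > 0 → [-2.5, -2]
midpoint -2.25: p = -2.28125 < 0 → [-2.5, -2.25]
midpoint -2.375: p = -1.0352 < 0 → [-2.5, -2.375]
midpoint -2.4375: p = -0.3052 < 0 → [-2.5, -2.4375]
midpoint -2.46875: p = 0.0878 > 0 → [-2.46875, -2.4375]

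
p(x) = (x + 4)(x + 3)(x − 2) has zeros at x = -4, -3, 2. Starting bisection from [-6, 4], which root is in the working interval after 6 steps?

m = -1, p(m) = -18 (−); new bracket [-1, 4]
m = 1.5, p(m) = -12.375 (−); new bracket [1.5, 4]
m = 2.75, p(m) = 29.109375 (+); new bracket [1.5, 2.75]
m = 2.125, p(m) = 3.9238 (+); new bracket [1.5, 2.125]
m = 1.8125, p(m) = -5.2449 (−); new bracket [1.8125, 2.125]
m = 1.96875, p(m) = -0.9268 (−); new bracket [1.96875, 2.125]

2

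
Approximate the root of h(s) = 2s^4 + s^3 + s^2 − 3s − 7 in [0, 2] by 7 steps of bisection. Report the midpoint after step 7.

s = 1 gives h = -6, negative; keep [1, 2]
s = 1.5 gives h = 4.25, positive; keep [1, 1.5]
s = 1.25 gives h = -2.351562, negative; keep [1.25, 1.5]
s = 1.375 gives h = 0.5142, positive; keep [1.25, 1.375]
s = 1.3125 gives h = -1.0188, negative; keep [1.3125, 1.375]
s = 1.34375 gives h = -0.2784, negative; keep [1.34375, 1.375]
s = 1.359375 gives h = 0.1112, positive; keep [1.34375, 1.359375]

1.359375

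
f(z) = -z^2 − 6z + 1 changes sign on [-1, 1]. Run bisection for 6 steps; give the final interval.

f(0) = 1 > 0, so the root lies in [0, 1]
f(0.5) = -2.25 < 0, so the root lies in [0, 0.5]
f(0.25) = -0.5625 < 0, so the root lies in [0, 0.25]
f(0.125) = 0.2344 > 0, so the root lies in [0.125, 0.25]
f(0.1875) = -0.1602 < 0, so the root lies in [0.125, 0.1875]
f(0.15625) = 0.0381 > 0, so the root lies in [0.15625, 0.1875]

[0.15625, 0.1875]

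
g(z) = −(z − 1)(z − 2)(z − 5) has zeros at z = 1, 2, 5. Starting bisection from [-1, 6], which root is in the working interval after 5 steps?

5

z = 2.5 gives g = 1.875, positive; keep [2.5, 6]
z = 4.25 gives g = 5.484375, positive; keep [4.25, 6]
z = 5.125 gives g = -1.611328, negative; keep [4.25, 5.125]
z = 4.6875 gives g = 3.0969, positive; keep [4.6875, 5.125]
z = 4.90625 gives g = 1.0643, positive; keep [4.90625, 5.125]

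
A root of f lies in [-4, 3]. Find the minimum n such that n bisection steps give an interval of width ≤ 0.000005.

Width after n steps is 7/2^n. Need 2^n ≥ 7/0.000005 = 1400000.
2^20 = 1048576 < 1400000 ≤ 2^21 = 2097152, so n = 21.

21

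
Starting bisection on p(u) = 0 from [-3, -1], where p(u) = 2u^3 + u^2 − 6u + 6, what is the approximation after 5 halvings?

-2.3125

p(-2) = 6 > 0, so the root lies in [-3, -2]
p(-2.5) = -4 < 0, so the root lies in [-2.5, -2]
p(-2.25) = 1.78125 > 0, so the root lies in [-2.5, -2.25]
p(-2.375) = -0.9023 < 0, so the root lies in [-2.375, -2.25]
p(-2.3125) = 0.4897 > 0, so the root lies in [-2.375, -2.3125]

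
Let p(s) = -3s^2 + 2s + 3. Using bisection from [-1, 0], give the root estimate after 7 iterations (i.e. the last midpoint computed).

s = -0.5 gives p = 1.25, positive; keep [-1, -0.5]
s = -0.75 gives p = -0.1875, negative; keep [-0.75, -0.5]
s = -0.625 gives p = 0.578125, positive; keep [-0.75, -0.625]
s = -0.6875 gives p = 0.207, positive; keep [-0.75, -0.6875]
s = -0.71875 gives p = 0.0127, positive; keep [-0.75, -0.71875]
s = -0.734375 gives p = -0.0867, negative; keep [-0.734375, -0.71875]
s = -0.7265625 gives p = -0.0368, negative; keep [-0.7265625, -0.71875]

-0.7265625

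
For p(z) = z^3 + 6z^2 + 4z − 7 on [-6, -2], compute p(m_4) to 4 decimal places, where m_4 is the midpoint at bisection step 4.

m = -4, p(m) = 9 (+); new bracket [-6, -4]
m = -5, p(m) = -2 (−); new bracket [-5, -4]
m = -4.5, p(m) = 5.375 (+); new bracket [-5, -4.5]
m = -4.75, p(m) = 2.2031 (+); new bracket [-5, -4.75]

2.2031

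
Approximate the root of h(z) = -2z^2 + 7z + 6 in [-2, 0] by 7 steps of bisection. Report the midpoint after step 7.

-0.703125

h(-1) = -3 < 0, so the root lies in [-1, 0]
h(-0.5) = 2 > 0, so the root lies in [-1, -0.5]
h(-0.75) = -0.375 < 0, so the root lies in [-0.75, -0.5]
h(-0.625) = 0.8438 > 0, so the root lies in [-0.75, -0.625]
h(-0.6875) = 0.2422 > 0, so the root lies in [-0.75, -0.6875]
h(-0.71875) = -0.0645 < 0, so the root lies in [-0.71875, -0.6875]
h(-0.703125) = 0.0894 > 0, so the root lies in [-0.71875, -0.703125]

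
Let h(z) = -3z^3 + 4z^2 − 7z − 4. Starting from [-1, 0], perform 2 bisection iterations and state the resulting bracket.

midpoint -0.5: h = 0.875 > 0 → [-0.5, 0]
midpoint -0.25: h = -1.953125 < 0 → [-0.5, -0.25]

[-0.5, -0.25]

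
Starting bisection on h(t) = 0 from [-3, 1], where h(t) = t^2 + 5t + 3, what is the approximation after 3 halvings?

t = -1 gives h = -1, negative; keep [-1, 1]
t = 0 gives h = 3, positive; keep [-1, 0]
t = -0.5 gives h = 0.75, positive; keep [-1, -0.5]

-0.5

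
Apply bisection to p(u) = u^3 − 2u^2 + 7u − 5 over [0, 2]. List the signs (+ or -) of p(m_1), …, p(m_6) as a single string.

+--+-+

midpoint 1: p = 1 > 0 → [0, 1]
midpoint 0.5: p = -1.875 < 0 → [0.5, 1]
midpoint 0.75: p = -0.453125 < 0 → [0.75, 1]
midpoint 0.875: p = 0.2637 > 0 → [0.75, 0.875]
midpoint 0.8125: p = -0.0964 < 0 → [0.8125, 0.875]
midpoint 0.84375: p = 0.0831 > 0 → [0.8125, 0.84375]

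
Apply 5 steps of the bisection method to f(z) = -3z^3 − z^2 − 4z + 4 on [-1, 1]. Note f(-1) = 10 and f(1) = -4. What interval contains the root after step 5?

m = 0, f(m) = 4 (+); new bracket [0, 1]
m = 0.5, f(m) = 1.375 (+); new bracket [0.5, 1]
m = 0.75, f(m) = -0.828125 (−); new bracket [0.5, 0.75]
m = 0.625, f(m) = 0.377 (+); new bracket [0.625, 0.75]
m = 0.6875, f(m) = -0.1975 (−); new bracket [0.625, 0.6875]

[0.625, 0.6875]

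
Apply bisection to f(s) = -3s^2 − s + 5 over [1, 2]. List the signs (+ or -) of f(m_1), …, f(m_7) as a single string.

--+---+

midpoint 1.5: f = -3.25 < 0 → [1, 1.5]
midpoint 1.25: f = -0.9375 < 0 → [1, 1.25]
midpoint 1.125: f = 0.078125 > 0 → [1.125, 1.25]
midpoint 1.1875: f = -0.418 < 0 → [1.125, 1.1875]
midpoint 1.15625: f = -0.167 < 0 → [1.125, 1.15625]
midpoint 1.140625: f = -0.0437 < 0 → [1.125, 1.140625]
midpoint 1.1328125: f = 0.0174 > 0 → [1.1328125, 1.140625]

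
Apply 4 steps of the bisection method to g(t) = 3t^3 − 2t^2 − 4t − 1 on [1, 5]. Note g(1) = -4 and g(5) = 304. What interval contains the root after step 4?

g(3) = 50 > 0, so the root lies in [1, 3]
g(2) = 7 > 0, so the root lies in [1, 2]
g(1.5) = -1.375 < 0, so the root lies in [1.5, 2]
g(1.75) = 1.9531 > 0, so the root lies in [1.5, 1.75]

[1.5, 1.75]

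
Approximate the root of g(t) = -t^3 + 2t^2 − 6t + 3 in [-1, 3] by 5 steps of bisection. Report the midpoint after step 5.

0.625

midpoint 1: g = -2 < 0 → [-1, 1]
midpoint 0: g = 3 > 0 → [0, 1]
midpoint 0.5: g = 0.375 > 0 → [0.5, 1]
midpoint 0.75: g = -0.7969 < 0 → [0.5, 0.75]
midpoint 0.625: g = -0.2129 < 0 → [0.5, 0.625]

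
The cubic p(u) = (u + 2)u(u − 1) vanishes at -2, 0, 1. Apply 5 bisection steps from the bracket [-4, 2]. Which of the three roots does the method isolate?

m = -1, p(m) = 2 (+); new bracket [-4, -1]
m = -2.5, p(m) = -4.375 (−); new bracket [-2.5, -1]
m = -1.75, p(m) = 1.203125 (+); new bracket [-2.5, -1.75]
m = -2.125, p(m) = -0.8301 (−); new bracket [-2.125, -1.75]
m = -1.9375, p(m) = 0.3557 (+); new bracket [-2.125, -1.9375]

-2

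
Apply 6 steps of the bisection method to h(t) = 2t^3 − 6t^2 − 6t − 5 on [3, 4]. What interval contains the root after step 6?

h(3.5) = -13.75 < 0, so the root lies in [3.5, 4]
h(3.75) = -6.40625 < 0, so the root lies in [3.75, 4]
h(3.875) = -1.972656 < 0, so the root lies in [3.875, 4]
h(3.9375) = 0.4448 > 0, so the root lies in [3.875, 3.9375]
h(3.90625) = -0.7809 < 0, so the root lies in [3.90625, 3.9375]
h(3.921875) = -0.1723 < 0, so the root lies in [3.921875, 3.9375]

[3.921875, 3.9375]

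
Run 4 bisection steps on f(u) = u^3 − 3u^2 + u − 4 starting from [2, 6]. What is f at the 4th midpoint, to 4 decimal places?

m = 4, f(m) = 16 (+); new bracket [2, 4]
m = 3, f(m) = -1 (−); new bracket [3, 4]
m = 3.5, f(m) = 5.625 (+); new bracket [3, 3.5]
m = 3.25, f(m) = 1.8906 (+); new bracket [3, 3.25]

1.8906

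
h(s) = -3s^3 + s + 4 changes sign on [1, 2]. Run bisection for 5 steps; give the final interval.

m = 1.5, h(m) = -4.625 (−); new bracket [1, 1.5]
m = 1.25, h(m) = -0.609375 (−); new bracket [1, 1.25]
m = 1.125, h(m) = 0.853516 (+); new bracket [1.125, 1.25]
m = 1.1875, h(m) = 0.1638 (+); new bracket [1.1875, 1.25]
m = 1.21875, h(m) = -0.2121 (−); new bracket [1.1875, 1.21875]

[1.1875, 1.21875]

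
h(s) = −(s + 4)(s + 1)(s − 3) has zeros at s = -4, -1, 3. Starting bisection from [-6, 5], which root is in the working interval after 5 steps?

3

h(-0.5) = 6.125 > 0, so the root lies in [-0.5, 5]
h(2.25) = 15.234375 > 0, so the root lies in [2.25, 5]
h(3.625) = -22.041016 < 0, so the root lies in [2.25, 3.625]
h(2.9375) = 1.7073 > 0, so the root lies in [2.9375, 3.625]
h(3.28125) = -8.7674 < 0, so the root lies in [2.9375, 3.28125]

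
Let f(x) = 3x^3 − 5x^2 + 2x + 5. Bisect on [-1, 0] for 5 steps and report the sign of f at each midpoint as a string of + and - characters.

+-++-

m = -0.5, f(m) = 2.375 (+); new bracket [-1, -0.5]
m = -0.75, f(m) = -0.578125 (−); new bracket [-0.75, -0.5]
m = -0.625, f(m) = 1.064453 (+); new bracket [-0.75, -0.625]
m = -0.6875, f(m) = 0.2869 (+); new bracket [-0.75, -0.6875]
m = -0.71875, f(m) = -0.1344 (−); new bracket [-0.71875, -0.6875]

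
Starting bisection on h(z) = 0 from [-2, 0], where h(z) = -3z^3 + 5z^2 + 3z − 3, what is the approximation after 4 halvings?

-0.875

midpoint -1: h = 2 > 0 → [-1, 0]
midpoint -0.5: h = -2.875 < 0 → [-1, -0.5]
midpoint -0.75: h = -1.171875 < 0 → [-1, -0.75]
midpoint -0.875: h = 0.2129 > 0 → [-0.875, -0.75]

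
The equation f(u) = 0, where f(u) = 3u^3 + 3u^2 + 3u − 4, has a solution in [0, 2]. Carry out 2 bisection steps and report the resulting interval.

u = 1 gives f = 5, positive; keep [0, 1]
u = 0.5 gives f = -1.375, negative; keep [0.5, 1]

[0.5, 1]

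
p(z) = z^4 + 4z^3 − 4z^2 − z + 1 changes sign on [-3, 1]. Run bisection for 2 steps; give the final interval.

m = -1, p(m) = -5 (−); new bracket [-1, 1]
m = 0, p(m) = 1 (+); new bracket [-1, 0]

[-1, 0]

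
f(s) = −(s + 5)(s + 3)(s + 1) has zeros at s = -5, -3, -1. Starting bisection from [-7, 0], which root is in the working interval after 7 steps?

m = -3.5, f(m) = -1.875 (−); new bracket [-7, -3.5]
m = -5.25, f(m) = 2.390625 (+); new bracket [-5.25, -3.5]
m = -4.375, f(m) = -2.900391 (−); new bracket [-5.25, -4.375]
m = -4.8125, f(m) = -1.2957 (−); new bracket [-5.25, -4.8125]
m = -5.03125, f(m) = 0.2559 (+); new bracket [-5.03125, -4.8125]
m = -4.921875, f(m) = -0.5889 (−); new bracket [-5.03125, -4.921875]
m = -4.9765625, f(m) = -0.1842 (−); new bracket [-5.03125, -4.9765625]

-5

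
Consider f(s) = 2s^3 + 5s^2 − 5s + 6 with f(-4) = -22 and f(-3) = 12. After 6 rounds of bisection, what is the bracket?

midpoint -3.5: f = -1 < 0 → [-3.5, -3]
midpoint -3.25: f = 6.40625 > 0 → [-3.5, -3.25]
midpoint -3.375: f = 2.941406 > 0 → [-3.5, -3.375]
midpoint -3.4375: f = 1.0317 > 0 → [-3.5, -3.4375]
midpoint -3.46875: f = 0.0313 > 0 → [-3.5, -3.46875]
midpoint -3.484375: f = -0.4805 < 0 → [-3.484375, -3.46875]

[-3.484375, -3.46875]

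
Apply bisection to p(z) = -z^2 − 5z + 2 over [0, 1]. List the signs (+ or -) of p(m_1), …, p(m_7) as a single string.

midpoint 0.5: p = -0.75 < 0 → [0, 0.5]
midpoint 0.25: p = 0.6875 > 0 → [0.25, 0.5]
midpoint 0.375: p = -0.015625 < 0 → [0.25, 0.375]
midpoint 0.3125: p = 0.3398 > 0 → [0.3125, 0.375]
midpoint 0.34375: p = 0.1631 > 0 → [0.34375, 0.375]
midpoint 0.359375: p = 0.074 > 0 → [0.359375, 0.375]
midpoint 0.3671875: p = 0.0292 > 0 → [0.3671875, 0.375]

-+-++++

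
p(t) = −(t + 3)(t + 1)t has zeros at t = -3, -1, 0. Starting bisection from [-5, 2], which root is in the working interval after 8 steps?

-3

midpoint -1.5: p = -1.125 < 0 → [-5, -1.5]
midpoint -3.25: p = 1.828125 > 0 → [-3.25, -1.5]
midpoint -2.375: p = -2.041016 < 0 → [-3.25, -2.375]
midpoint -2.8125: p = -0.9558 < 0 → [-3.25, -2.8125]
midpoint -3.03125: p = 0.1924 > 0 → [-3.03125, -2.8125]
midpoint -2.921875: p = -0.4387 < 0 → [-3.03125, -2.921875]
midpoint -2.9765625: p = -0.1379 < 0 → [-3.03125, -2.9765625]
midpoint -3.00390625: p = 0.0235 > 0 → [-3.00390625, -2.9765625]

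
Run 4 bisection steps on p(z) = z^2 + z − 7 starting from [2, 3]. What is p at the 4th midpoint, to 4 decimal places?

p(2.5) = 1.75 > 0, so the root lies in [2, 2.5]
p(2.25) = 0.3125 > 0, so the root lies in [2, 2.25]
p(2.125) = -0.359375 < 0, so the root lies in [2.125, 2.25]
p(2.1875) = -0.0273 < 0, so the root lies in [2.1875, 2.25]

-0.0273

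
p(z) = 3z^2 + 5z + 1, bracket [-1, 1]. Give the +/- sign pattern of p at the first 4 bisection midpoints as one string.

z = 0 gives p = 1, positive; keep [-1, 0]
z = -0.5 gives p = -0.75, negative; keep [-0.5, 0]
z = -0.25 gives p = -0.0625, negative; keep [-0.25, 0]
z = -0.125 gives p = 0.4219, positive; keep [-0.25, -0.125]

+--+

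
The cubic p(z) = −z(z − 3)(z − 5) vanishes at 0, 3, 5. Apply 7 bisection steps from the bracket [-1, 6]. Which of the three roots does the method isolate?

m = 2.5, p(m) = -3.125 (−); new bracket [-1, 2.5]
m = 0.75, p(m) = -7.171875 (−); new bracket [-1, 0.75]
m = -0.125, p(m) = 2.001953 (+); new bracket [-0.125, 0.75]
m = 0.3125, p(m) = -3.9368 (−); new bracket [-0.125, 0.3125]
m = 0.09375, p(m) = -1.3368 (−); new bracket [-0.125, 0.09375]
m = -0.015625, p(m) = 0.2363 (+); new bracket [-0.015625, 0.09375]
m = 0.0390625, p(m) = -0.5738 (−); new bracket [-0.015625, 0.0390625]

0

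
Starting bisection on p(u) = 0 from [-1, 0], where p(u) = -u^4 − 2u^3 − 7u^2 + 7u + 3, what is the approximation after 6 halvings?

-0.328125

u = -0.5 gives p = -2.0625, negative; keep [-0.5, 0]
u = -0.25 gives p = 0.839844, positive; keep [-0.5, -0.25]
u = -0.375 gives p = -0.523682, negative; keep [-0.375, -0.25]
u = -0.3125 gives p = 0.1804, positive; keep [-0.375, -0.3125]
u = -0.34375 gives p = -0.1661, negative; keep [-0.34375, -0.3125]
u = -0.328125 gives p = 0.0085, positive; keep [-0.34375, -0.328125]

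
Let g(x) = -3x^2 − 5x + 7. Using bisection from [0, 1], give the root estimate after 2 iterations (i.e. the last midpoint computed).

0.75

g(0.5) = 3.75 > 0, so the root lies in [0.5, 1]
g(0.75) = 1.5625 > 0, so the root lies in [0.75, 1]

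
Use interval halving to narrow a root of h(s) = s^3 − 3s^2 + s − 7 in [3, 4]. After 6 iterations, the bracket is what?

m = 3.5, h(m) = 2.625 (+); new bracket [3, 3.5]
m = 3.25, h(m) = -1.109375 (−); new bracket [3.25, 3.5]
m = 3.375, h(m) = 0.646484 (+); new bracket [3.25, 3.375]
m = 3.3125, h(m) = -0.2585 (−); new bracket [3.3125, 3.375]
m = 3.34375, h(m) = 0.1871 (+); new bracket [3.3125, 3.34375]
m = 3.328125, h(m) = -0.0374 (−); new bracket [3.328125, 3.34375]

[3.328125, 3.34375]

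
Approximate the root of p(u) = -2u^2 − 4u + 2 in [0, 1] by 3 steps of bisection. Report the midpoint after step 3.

0.375

m = 0.5, p(m) = -0.5 (−); new bracket [0, 0.5]
m = 0.25, p(m) = 0.875 (+); new bracket [0.25, 0.5]
m = 0.375, p(m) = 0.21875 (+); new bracket [0.375, 0.5]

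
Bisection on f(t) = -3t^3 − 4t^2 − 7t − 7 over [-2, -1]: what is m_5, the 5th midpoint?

midpoint -1.5: f = 4.625 > 0 → [-1.5, -1]
midpoint -1.25: f = 1.359375 > 0 → [-1.25, -1]
midpoint -1.125: f = 0.083984 > 0 → [-1.125, -1]
midpoint -1.0625: f = -0.4797 < 0 → [-1.125, -1.0625]
midpoint -1.09375: f = -0.2036 < 0 → [-1.125, -1.09375]

-1.09375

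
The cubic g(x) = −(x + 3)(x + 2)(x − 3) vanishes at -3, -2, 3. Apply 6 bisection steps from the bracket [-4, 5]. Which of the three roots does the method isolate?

3

midpoint 0.5: g = 21.875 > 0 → [0.5, 5]
midpoint 2.75: g = 6.828125 > 0 → [2.75, 5]
midpoint 3.875: g = -35.341797 < 0 → [2.75, 3.875]
midpoint 3.3125: g = -10.4797 < 0 → [2.75, 3.3125]
midpoint 3.03125: g = -0.9483 < 0 → [2.75, 3.03125]
midpoint 2.890625: g = 3.151 > 0 → [2.890625, 3.03125]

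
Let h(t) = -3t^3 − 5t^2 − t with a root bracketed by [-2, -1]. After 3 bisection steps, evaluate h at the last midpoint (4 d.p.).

-0.2793

midpoint -1.5: h = 0.375 > 0 → [-1.5, -1]
midpoint -1.25: h = -0.703125 < 0 → [-1.5, -1.25]
midpoint -1.375: h = -0.279297 < 0 → [-1.5, -1.375]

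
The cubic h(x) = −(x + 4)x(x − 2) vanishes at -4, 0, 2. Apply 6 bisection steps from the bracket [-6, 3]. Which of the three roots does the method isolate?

-4

midpoint -1.5: h = -13.125 < 0 → [-6, -1.5]
midpoint -3.75: h = -5.390625 < 0 → [-6, -3.75]
midpoint -4.875: h = 29.326172 > 0 → [-4.875, -3.75]
midpoint -4.3125: h = 8.5071 > 0 → [-4.3125, -3.75]
midpoint -4.03125: h = 0.7598 > 0 → [-4.03125, -3.75]
midpoint -3.890625: h = -2.5067 < 0 → [-4.03125, -3.890625]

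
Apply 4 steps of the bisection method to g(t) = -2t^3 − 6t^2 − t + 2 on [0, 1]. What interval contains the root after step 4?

g(0.5) = -0.25 < 0, so the root lies in [0, 0.5]
g(0.25) = 1.34375 > 0, so the root lies in [0.25, 0.5]
g(0.375) = 0.675781 > 0, so the root lies in [0.375, 0.5]
g(0.4375) = 0.2466 > 0, so the root lies in [0.4375, 0.5]

[0.4375, 0.5]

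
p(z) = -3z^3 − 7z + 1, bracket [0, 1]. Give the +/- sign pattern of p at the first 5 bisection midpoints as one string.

--+--

z = 0.5 gives p = -2.875, negative; keep [0, 0.5]
z = 0.25 gives p = -0.796875, negative; keep [0, 0.25]
z = 0.125 gives p = 0.119141, positive; keep [0.125, 0.25]
z = 0.1875 gives p = -0.3323, negative; keep [0.125, 0.1875]
z = 0.15625 gives p = -0.1052, negative; keep [0.125, 0.15625]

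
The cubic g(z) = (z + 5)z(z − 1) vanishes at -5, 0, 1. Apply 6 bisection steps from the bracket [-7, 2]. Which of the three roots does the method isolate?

midpoint -2.5: g = 21.875 > 0 → [-7, -2.5]
midpoint -4.75: g = 6.828125 > 0 → [-7, -4.75]
midpoint -5.875: g = -35.341797 < 0 → [-5.875, -4.75]
midpoint -5.3125: g = -10.4797 < 0 → [-5.3125, -4.75]
midpoint -5.03125: g = -0.9483 < 0 → [-5.03125, -4.75]
midpoint -4.890625: g = 3.151 > 0 → [-5.03125, -4.890625]

-5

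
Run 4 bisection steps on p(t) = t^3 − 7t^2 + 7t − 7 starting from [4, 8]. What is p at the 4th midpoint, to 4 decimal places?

7.4531

p(6) = -1 < 0, so the root lies in [6, 8]
p(7) = 42 > 0, so the root lies in [6, 7]
p(6.5) = 17.375 > 0, so the root lies in [6, 6.5]
p(6.25) = 7.4531 > 0, so the root lies in [6, 6.25]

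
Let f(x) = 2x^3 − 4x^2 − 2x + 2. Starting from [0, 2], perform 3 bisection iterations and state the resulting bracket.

m = 1, f(m) = -2 (−); new bracket [0, 1]
m = 0.5, f(m) = 0.25 (+); new bracket [0.5, 1]
m = 0.75, f(m) = -0.90625 (−); new bracket [0.5, 0.75]

[0.5, 0.75]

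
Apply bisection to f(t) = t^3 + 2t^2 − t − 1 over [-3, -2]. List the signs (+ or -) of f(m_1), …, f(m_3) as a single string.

t = -2.5 gives f = -1.625, negative; keep [-2.5, -2]
t = -2.25 gives f = -0.015625, negative; keep [-2.25, -2]
t = -2.125 gives f = 0.560547, positive; keep [-2.25, -2.125]

--+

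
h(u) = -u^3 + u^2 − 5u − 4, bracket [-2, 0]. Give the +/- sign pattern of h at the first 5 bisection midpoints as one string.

m = -1, h(m) = 3 (+); new bracket [-1, 0]
m = -0.5, h(m) = -1.125 (−); new bracket [-1, -0.5]
m = -0.75, h(m) = 0.734375 (+); new bracket [-0.75, -0.5]
m = -0.625, h(m) = -0.2402 (−); new bracket [-0.75, -0.625]
m = -0.6875, h(m) = 0.2351 (+); new bracket [-0.6875, -0.625]

+-+-+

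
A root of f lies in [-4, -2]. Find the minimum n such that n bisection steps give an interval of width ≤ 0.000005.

19

Width after n steps is 2/2^n. Need 2^n ≥ 2/0.000005 = 400000.
2^18 = 262144 < 400000 ≤ 2^19 = 524288, so n = 19.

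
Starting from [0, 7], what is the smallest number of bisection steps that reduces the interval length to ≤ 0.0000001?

Width after n steps is 7/2^n. Need 2^n ≥ 7/0.0000001 = 70000000.
2^26 = 67108864 < 70000000 ≤ 2^27 = 134217728, so n = 27.

27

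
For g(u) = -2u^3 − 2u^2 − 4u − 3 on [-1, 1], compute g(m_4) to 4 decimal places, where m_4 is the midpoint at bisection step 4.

0.3086

m = 0, g(m) = -3 (−); new bracket [-1, 0]
m = -0.5, g(m) = -1.25 (−); new bracket [-1, -0.5]
m = -0.75, g(m) = -0.28125 (−); new bracket [-1, -0.75]
m = -0.875, g(m) = 0.3086 (+); new bracket [-0.875, -0.75]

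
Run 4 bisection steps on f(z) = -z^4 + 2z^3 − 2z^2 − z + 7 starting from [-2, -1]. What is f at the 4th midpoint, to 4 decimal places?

f(-1.5) = -7.8125 < 0, so the root lies in [-1.5, -1]
f(-1.25) = -1.222656 < 0, so the root lies in [-1.25, -1]
f(-1.125) = 1.144287 > 0, so the root lies in [-1.25, -1.125]
f(-1.1875) = 0.0295 > 0, so the root lies in [-1.25, -1.1875]

0.0295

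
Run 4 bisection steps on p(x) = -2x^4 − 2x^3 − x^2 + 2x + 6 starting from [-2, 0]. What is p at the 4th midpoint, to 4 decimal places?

-0.5903

m = -1, p(m) = 3 (+); new bracket [-2, -1]
m = -1.5, p(m) = -2.625 (−); new bracket [-1.5, -1]
m = -1.25, p(m) = 0.960938 (+); new bracket [-1.5, -1.25]
m = -1.375, p(m) = -0.5903 (−); new bracket [-1.375, -1.25]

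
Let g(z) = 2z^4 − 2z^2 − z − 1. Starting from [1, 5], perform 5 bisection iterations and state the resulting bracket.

g(3) = 140 > 0, so the root lies in [1, 3]
g(2) = 21 > 0, so the root lies in [1, 2]
g(1.5) = 3.125 > 0, so the root lies in [1, 1.5]
g(1.25) = -0.4922 < 0, so the root lies in [1.25, 1.5]
g(1.375) = 0.9927 > 0, so the root lies in [1.25, 1.375]

[1.25, 1.375]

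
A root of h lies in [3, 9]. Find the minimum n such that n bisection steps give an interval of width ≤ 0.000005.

Width after n steps is 6/2^n. Need 2^n ≥ 6/0.000005 = 1200000.
2^20 = 1048576 < 1200000 ≤ 2^21 = 2097152, so n = 21.

21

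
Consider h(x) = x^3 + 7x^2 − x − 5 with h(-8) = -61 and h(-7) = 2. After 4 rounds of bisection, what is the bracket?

[-7.0625, -7]

x = -7.5 gives h = -25.625, negative; keep [-7.5, -7]
x = -7.25 gives h = -10.890625, negative; keep [-7.25, -7]
x = -7.125 gives h = -4.220703, negative; keep [-7.125, -7]
x = -7.0625 gives h = -1.0549, negative; keep [-7.0625, -7]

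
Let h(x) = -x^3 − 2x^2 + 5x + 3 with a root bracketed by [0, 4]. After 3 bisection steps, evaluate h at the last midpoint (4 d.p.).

2.6250

x = 2 gives h = -3, negative; keep [0, 2]
x = 1 gives h = 5, positive; keep [1, 2]
x = 1.5 gives h = 2.625, positive; keep [1.5, 2]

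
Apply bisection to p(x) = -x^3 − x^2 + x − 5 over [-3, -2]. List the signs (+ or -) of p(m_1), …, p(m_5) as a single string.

x = -2.5 gives p = 1.875, positive; keep [-2.5, -2]
x = -2.25 gives p = -0.921875, negative; keep [-2.5, -2.25]
x = -2.375 gives p = 0.380859, positive; keep [-2.375, -2.25]
x = -2.3125 gives p = -0.2937, negative; keep [-2.375, -2.3125]
x = -2.34375 gives p = 0.0377, positive; keep [-2.34375, -2.3125]

+-+-+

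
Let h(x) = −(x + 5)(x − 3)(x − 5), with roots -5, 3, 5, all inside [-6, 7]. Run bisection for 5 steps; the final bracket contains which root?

-5

m = 0.5, h(m) = -61.875 (−); new bracket [-6, 0.5]
m = -2.75, h(m) = -100.265625 (−); new bracket [-6, -2.75]
m = -4.375, h(m) = -43.212891 (−); new bracket [-6, -4.375]
m = -5.1875, h(m) = 15.6394 (+); new bracket [-5.1875, -4.375]
m = -4.78125, h(m) = -16.6491 (−); new bracket [-5.1875, -4.78125]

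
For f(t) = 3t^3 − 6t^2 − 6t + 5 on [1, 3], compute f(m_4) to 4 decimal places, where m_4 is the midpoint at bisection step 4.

midpoint 2: f = -7 < 0 → [2, 3]
midpoint 2.5: f = -0.625 < 0 → [2.5, 3]
midpoint 2.75: f = 5.515625 > 0 → [2.5, 2.75]
midpoint 2.625: f = 2.1699 > 0 → [2.5, 2.625]

2.1699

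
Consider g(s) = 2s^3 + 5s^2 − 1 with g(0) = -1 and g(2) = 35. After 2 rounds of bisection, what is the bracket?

s = 1 gives g = 6, positive; keep [0, 1]
s = 0.5 gives g = 0.5, positive; keep [0, 0.5]

[0, 0.5]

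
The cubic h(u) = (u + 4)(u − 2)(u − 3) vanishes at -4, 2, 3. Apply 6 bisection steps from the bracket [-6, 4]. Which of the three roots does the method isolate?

-4

u = -1 gives h = 36, positive; keep [-6, -1]
u = -3.5 gives h = 17.875, positive; keep [-6, -3.5]
u = -4.75 gives h = -39.234375, negative; keep [-4.75, -3.5]
u = -4.125 gives h = -5.4551, negative; keep [-4.125, -3.5]
u = -3.8125 gives h = 7.4246, positive; keep [-4.125, -3.8125]
u = -3.96875 gives h = 1.2998, positive; keep [-4.125, -3.96875]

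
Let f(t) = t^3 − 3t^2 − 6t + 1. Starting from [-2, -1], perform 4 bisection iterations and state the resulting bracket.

f(-1.5) = -0.125 < 0, so the root lies in [-1.5, -1]
f(-1.25) = 1.859375 > 0, so the root lies in [-1.5, -1.25]
f(-1.375) = 0.978516 > 0, so the root lies in [-1.5, -1.375]
f(-1.4375) = 0.4553 > 0, so the root lies in [-1.5, -1.4375]

[-1.5, -1.4375]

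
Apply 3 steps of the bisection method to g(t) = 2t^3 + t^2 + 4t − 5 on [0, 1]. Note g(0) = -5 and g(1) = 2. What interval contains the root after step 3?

midpoint 0.5: g = -2.5 < 0 → [0.5, 1]
midpoint 0.75: g = -0.59375 < 0 → [0.75, 1]
midpoint 0.875: g = 0.605469 > 0 → [0.75, 0.875]

[0.75, 0.875]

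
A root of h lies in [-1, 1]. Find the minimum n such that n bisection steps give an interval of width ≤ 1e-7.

25

Width after n steps is 2/2^n. Need 2^n ≥ 2/1e-7 = 20000000.
2^24 = 16777216 < 20000000 ≤ 2^25 = 33554432, so n = 25.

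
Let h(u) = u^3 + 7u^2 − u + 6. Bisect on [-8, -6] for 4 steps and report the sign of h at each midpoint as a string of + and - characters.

+-+-

h(-7) = 13 > 0, so the root lies in [-8, -7]
h(-7.5) = -14.625 < 0, so the root lies in [-7.5, -7]
h(-7.25) = 0.109375 > 0, so the root lies in [-7.5, -7.25]
h(-7.375) = -7.0215 < 0, so the root lies in [-7.375, -7.25]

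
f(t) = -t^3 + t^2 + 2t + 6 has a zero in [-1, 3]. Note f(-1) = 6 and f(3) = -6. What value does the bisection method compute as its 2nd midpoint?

2

m = 1, f(m) = 8 (+); new bracket [1, 3]
m = 2, f(m) = 6 (+); new bracket [2, 3]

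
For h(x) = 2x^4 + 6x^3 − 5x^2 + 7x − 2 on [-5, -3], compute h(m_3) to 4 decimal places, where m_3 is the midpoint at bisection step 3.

-19.4609

m = -4, h(m) = 18 (+); new bracket [-4, -3]
m = -3.5, h(m) = -44.875 (−); new bracket [-4, -3.5]
m = -3.75, h(m) = -19.460938 (−); new bracket [-4, -3.75]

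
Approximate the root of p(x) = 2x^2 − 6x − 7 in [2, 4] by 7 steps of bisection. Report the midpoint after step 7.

m = 3, p(m) = -7 (−); new bracket [3, 4]
m = 3.5, p(m) = -3.5 (−); new bracket [3.5, 4]
m = 3.75, p(m) = -1.375 (−); new bracket [3.75, 4]
m = 3.875, p(m) = -0.2188 (−); new bracket [3.875, 4]
m = 3.9375, p(m) = 0.3828 (+); new bracket [3.875, 3.9375]
m = 3.90625, p(m) = 0.0801 (+); new bracket [3.875, 3.90625]
m = 3.890625, p(m) = -0.0698 (−); new bracket [3.890625, 3.90625]

3.890625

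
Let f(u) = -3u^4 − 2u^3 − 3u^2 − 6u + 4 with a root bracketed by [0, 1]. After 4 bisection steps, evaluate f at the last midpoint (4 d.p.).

midpoint 0.5: f = -0.1875 < 0 → [0, 0.5]
midpoint 0.25: f = 2.269531 > 0 → [0.25, 0.5]
midpoint 0.375: f = 1.16333 > 0 → [0.375, 0.5]
midpoint 0.4375: f = 0.5234 > 0 → [0.4375, 0.5]

0.5234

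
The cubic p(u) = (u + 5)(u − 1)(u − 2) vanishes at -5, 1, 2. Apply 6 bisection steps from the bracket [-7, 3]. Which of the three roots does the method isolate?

-5

u = -2 gives p = 36, positive; keep [-7, -2]
u = -4.5 gives p = 17.875, positive; keep [-7, -4.5]
u = -5.75 gives p = -39.234375, negative; keep [-5.75, -4.5]
u = -5.125 gives p = -5.4551, negative; keep [-5.125, -4.5]
u = -4.8125 gives p = 7.4246, positive; keep [-5.125, -4.8125]
u = -4.96875 gives p = 1.2998, positive; keep [-5.125, -4.96875]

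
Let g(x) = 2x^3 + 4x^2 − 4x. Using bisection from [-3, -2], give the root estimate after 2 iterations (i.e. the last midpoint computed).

-2.75

m = -2.5, g(m) = 3.75 (+); new bracket [-3, -2.5]
m = -2.75, g(m) = -0.34375 (−); new bracket [-2.75, -2.5]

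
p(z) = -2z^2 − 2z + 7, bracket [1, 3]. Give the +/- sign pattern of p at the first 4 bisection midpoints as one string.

m = 2, p(m) = -5 (−); new bracket [1, 2]
m = 1.5, p(m) = -0.5 (−); new bracket [1, 1.5]
m = 1.25, p(m) = 1.375 (+); new bracket [1.25, 1.5]
m = 1.375, p(m) = 0.4688 (+); new bracket [1.375, 1.5]

--++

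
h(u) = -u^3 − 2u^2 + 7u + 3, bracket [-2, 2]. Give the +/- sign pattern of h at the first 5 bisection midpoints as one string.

+--++

m = 0, h(m) = 3 (+); new bracket [-2, 0]
m = -1, h(m) = -5 (−); new bracket [-1, 0]
m = -0.5, h(m) = -0.875 (−); new bracket [-0.5, 0]
m = -0.25, h(m) = 1.1406 (+); new bracket [-0.5, -0.25]
m = -0.375, h(m) = 0.1465 (+); new bracket [-0.5, -0.375]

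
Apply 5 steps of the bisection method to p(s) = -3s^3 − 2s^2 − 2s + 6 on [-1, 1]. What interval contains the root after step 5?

[0.875, 0.9375]

m = 0, p(m) = 6 (+); new bracket [0, 1]
m = 0.5, p(m) = 4.125 (+); new bracket [0.5, 1]
m = 0.75, p(m) = 2.109375 (+); new bracket [0.75, 1]
m = 0.875, p(m) = 0.709 (+); new bracket [0.875, 1]
m = 0.9375, p(m) = -0.1047 (−); new bracket [0.875, 0.9375]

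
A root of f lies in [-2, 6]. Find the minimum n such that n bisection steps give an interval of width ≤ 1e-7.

27

Width after n steps is 8/2^n. Need 2^n ≥ 8/1e-7 = 80000000.
2^26 = 67108864 < 80000000 ≤ 2^27 = 134217728, so n = 27.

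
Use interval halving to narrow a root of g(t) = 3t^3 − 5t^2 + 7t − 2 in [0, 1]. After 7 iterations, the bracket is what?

midpoint 0.5: g = 0.625 > 0 → [0, 0.5]
midpoint 0.25: g = -0.515625 < 0 → [0.25, 0.5]
midpoint 0.375: g = 0.080078 > 0 → [0.25, 0.375]
midpoint 0.3125: g = -0.2092 < 0 → [0.3125, 0.375]
midpoint 0.34375: g = -0.0627 < 0 → [0.34375, 0.375]
midpoint 0.359375: g = 0.0091 > 0 → [0.34375, 0.359375]
midpoint 0.3515625: g = -0.0267 < 0 → [0.3515625, 0.359375]

[0.3515625, 0.359375]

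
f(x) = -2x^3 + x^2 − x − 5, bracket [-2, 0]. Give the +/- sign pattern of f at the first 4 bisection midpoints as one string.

midpoint -1: f = -1 < 0 → [-2, -1]
midpoint -1.5: f = 5.5 > 0 → [-1.5, -1]
midpoint -1.25: f = 1.71875 > 0 → [-1.25, -1]
midpoint -1.125: f = 0.2383 > 0 → [-1.125, -1]

-+++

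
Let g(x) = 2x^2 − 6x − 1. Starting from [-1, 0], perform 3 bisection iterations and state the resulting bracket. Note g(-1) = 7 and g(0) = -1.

m = -0.5, g(m) = 2.5 (+); new bracket [-0.5, 0]
m = -0.25, g(m) = 0.625 (+); new bracket [-0.25, 0]
m = -0.125, g(m) = -0.21875 (−); new bracket [-0.25, -0.125]

[-0.25, -0.125]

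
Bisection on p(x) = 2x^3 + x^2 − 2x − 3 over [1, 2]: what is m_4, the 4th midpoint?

midpoint 1.5: p = 3 > 0 → [1, 1.5]
midpoint 1.25: p = -0.03125 < 0 → [1.25, 1.5]
midpoint 1.375: p = 1.339844 > 0 → [1.25, 1.375]
midpoint 1.3125: p = 0.6196 > 0 → [1.25, 1.3125]

1.3125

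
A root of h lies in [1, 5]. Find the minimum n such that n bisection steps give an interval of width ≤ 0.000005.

Width after n steps is 4/2^n. Need 2^n ≥ 4/0.000005 = 800000.
2^19 = 524288 < 800000 ≤ 2^20 = 1048576, so n = 20.

20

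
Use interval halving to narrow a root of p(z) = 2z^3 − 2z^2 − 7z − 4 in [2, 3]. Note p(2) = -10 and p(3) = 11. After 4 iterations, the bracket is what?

midpoint 2.5: p = -2.75 < 0 → [2.5, 3]
midpoint 2.75: p = 3.21875 > 0 → [2.5, 2.75]
midpoint 2.625: p = 0.019531 > 0 → [2.5, 2.625]
midpoint 2.5625: p = -1.4175 < 0 → [2.5625, 2.625]

[2.5625, 2.625]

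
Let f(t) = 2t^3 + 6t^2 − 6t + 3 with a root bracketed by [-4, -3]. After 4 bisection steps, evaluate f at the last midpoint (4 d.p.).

midpoint -3.5: f = 11.75 > 0 → [-4, -3.5]
midpoint -3.75: f = 4.40625 > 0 → [-4, -3.75]
midpoint -3.875: f = -0.027344 < 0 → [-3.875, -3.75]
midpoint -3.8125: f = 2.2554 > 0 → [-3.875, -3.8125]

2.2554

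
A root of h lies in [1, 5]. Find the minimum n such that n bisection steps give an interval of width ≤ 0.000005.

20

Width after n steps is 4/2^n. Need 2^n ≥ 4/0.000005 = 800000.
2^19 = 524288 < 800000 ≤ 2^20 = 1048576, so n = 20.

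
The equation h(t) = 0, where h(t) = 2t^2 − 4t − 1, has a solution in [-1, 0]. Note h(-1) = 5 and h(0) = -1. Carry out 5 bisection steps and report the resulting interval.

m = -0.5, h(m) = 1.5 (+); new bracket [-0.5, 0]
m = -0.25, h(m) = 0.125 (+); new bracket [-0.25, 0]
m = -0.125, h(m) = -0.46875 (−); new bracket [-0.25, -0.125]
m = -0.1875, h(m) = -0.1797 (−); new bracket [-0.25, -0.1875]
m = -0.21875, h(m) = -0.0293 (−); new bracket [-0.25, -0.21875]

[-0.25, -0.21875]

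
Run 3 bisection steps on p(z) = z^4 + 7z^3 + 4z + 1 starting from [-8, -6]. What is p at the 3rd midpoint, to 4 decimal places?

67.2695

m = -7, p(m) = -27 (−); new bracket [-8, -7]
m = -7.5, p(m) = 181.9375 (+); new bracket [-7.5, -7]
m = -7.25, p(m) = 67.269531 (+); new bracket [-7.25, -7]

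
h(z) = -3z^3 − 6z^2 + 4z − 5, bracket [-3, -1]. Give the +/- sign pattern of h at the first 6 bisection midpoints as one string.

m = -2, h(m) = -13 (−); new bracket [-3, -2]
m = -2.5, h(m) = -5.625 (−); new bracket [-3, -2.5]
m = -2.75, h(m) = 1.015625 (+); new bracket [-2.75, -2.5]
m = -2.625, h(m) = -2.5801 (−); new bracket [-2.75, -2.625]
m = -2.6875, h(m) = -0.8533 (−); new bracket [-2.75, -2.6875]
m = -2.71875, h(m) = 0.0631 (+); new bracket [-2.71875, -2.6875]

--+--+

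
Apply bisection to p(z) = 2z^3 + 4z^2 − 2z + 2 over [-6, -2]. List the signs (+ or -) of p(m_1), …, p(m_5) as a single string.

p(-4) = -54 < 0, so the root lies in [-4, -2]
p(-3) = -10 < 0, so the root lies in [-3, -2]
p(-2.5) = 0.75 > 0, so the root lies in [-3, -2.5]
p(-2.75) = -3.8438 < 0, so the root lies in [-2.75, -2.5]
p(-2.625) = -1.3633 < 0, so the root lies in [-2.625, -2.5]

--+--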